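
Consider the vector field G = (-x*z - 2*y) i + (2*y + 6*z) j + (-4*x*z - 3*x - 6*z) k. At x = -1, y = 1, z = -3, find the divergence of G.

∂G₁/∂x = -z
∂G₂/∂y = 2
∂G₃/∂z = -4*x - 6
∇·G = -4*x - z - 4
At (-1, 1, -3): 3.

3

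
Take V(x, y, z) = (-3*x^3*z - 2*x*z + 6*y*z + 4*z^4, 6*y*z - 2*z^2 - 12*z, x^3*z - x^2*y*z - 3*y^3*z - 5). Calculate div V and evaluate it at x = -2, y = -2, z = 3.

-72

∂V₁/∂x = -9*x^2*z - 2*z
∂V₂/∂y = 6*z
∂V₃/∂z = x^3 - x^2*y - 3*y^3
∇·V = x^3 - x^2*y - 9*x^2*z - 3*y^3 + 4*z
At (-2, -2, 3): -72.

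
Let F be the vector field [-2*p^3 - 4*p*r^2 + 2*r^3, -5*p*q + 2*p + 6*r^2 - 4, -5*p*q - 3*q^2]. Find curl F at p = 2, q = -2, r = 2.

(∇×F)₁ = ∂F₃/∂q − ∂F₂/∂r = -5*p - 6*q - 12*r
(∇×F)₂ = ∂F₁/∂r − ∂F₃/∂p = -8*p*r + 5*q + 6*r^2
(∇×F)₃ = ∂F₂/∂p − ∂F₁/∂q = -5*q + 2
∇×F = (-5*p - 6*q - 12*r, -8*p*r + 5*q + 6*r^2, -5*q + 2)
At (2, -2, 2): (-22, -18, 12).

(-22, -18, 12)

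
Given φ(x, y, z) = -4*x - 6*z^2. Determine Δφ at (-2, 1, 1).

∂²φ/∂x² = 0
∂²φ/∂y² = 0
∂²φ/∂z² = -12
∇²φ = -12
At (-2, 1, 1): -12.

-12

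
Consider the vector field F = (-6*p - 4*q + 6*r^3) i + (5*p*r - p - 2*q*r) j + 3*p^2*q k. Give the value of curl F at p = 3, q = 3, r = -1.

(∇×F)₁ = ∂F₃/∂q − ∂F₂/∂r = 3*p^2 - 5*p + 2*q
(∇×F)₂ = ∂F₁/∂r − ∂F₃/∂p = -6*p*q + 18*r^2
(∇×F)₃ = ∂F₂/∂p − ∂F₁/∂q = 5*r + 3
∇×F = (3*p^2 - 5*p + 2*q, -6*p*q + 18*r^2, 5*r + 3)
At (3, 3, -1): (18, -36, -2).

(18, -36, -2)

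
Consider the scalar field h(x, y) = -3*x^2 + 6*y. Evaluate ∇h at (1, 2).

∂h/∂x = -6*x
∂h/∂y = 6
∇h = (-6*x, 6)
At (1, 2): (-6, 6).

(-6, 6)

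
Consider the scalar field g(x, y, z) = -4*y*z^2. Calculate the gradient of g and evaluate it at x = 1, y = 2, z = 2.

∂g/∂x = 0
∂g/∂y = -4*z^2
∂g/∂z = -8*y*z
∇g = (0, -4*z^2, -8*y*z)
At (1, 2, 2): (0, -16, -32).

(0, -16, -32)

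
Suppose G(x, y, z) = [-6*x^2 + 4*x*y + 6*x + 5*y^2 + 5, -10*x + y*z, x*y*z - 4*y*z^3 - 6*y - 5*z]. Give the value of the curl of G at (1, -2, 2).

(∇×G)₁ = ∂G₃/∂y − ∂G₂/∂z = x*z - y - 4*z^3 - 6
(∇×G)₂ = ∂G₁/∂z − ∂G₃/∂x = -y*z
(∇×G)₃ = ∂G₂/∂x − ∂G₁/∂y = -4*x - 10*y - 10
∇×G = (x*z - y - 4*z^3 - 6, -y*z, -4*x - 10*y - 10)
At (1, -2, 2): (-34, 4, 6).

(-34, 4, 6)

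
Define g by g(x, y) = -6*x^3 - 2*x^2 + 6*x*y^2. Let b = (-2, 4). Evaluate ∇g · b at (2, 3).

340

∂g/∂x = -18*x^2 - 4*x + 6*y^2
∂g/∂y = 12*x*y
∇g at (2, 3) = (-26, 72)
∇g · b = (-26)(-2) + (72)(4) = 340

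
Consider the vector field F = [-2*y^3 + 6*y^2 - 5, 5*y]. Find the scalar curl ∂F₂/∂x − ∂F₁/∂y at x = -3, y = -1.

∂F₂/∂x = 0
∂F₁/∂y = -6*y^2 + 12*y
Scalar curl = 6*y^2 - 12*y
At (-3, -1): 18.

18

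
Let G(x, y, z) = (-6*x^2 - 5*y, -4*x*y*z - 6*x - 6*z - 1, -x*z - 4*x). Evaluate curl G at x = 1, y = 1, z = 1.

(∇×G)₁ = ∂G₃/∂y − ∂G₂/∂z = 4*x*y + 6
(∇×G)₂ = ∂G₁/∂z − ∂G₃/∂x = z + 4
(∇×G)₃ = ∂G₂/∂x − ∂G₁/∂y = -4*y*z - 1
∇×G = (4*x*y + 6, z + 4, -4*y*z - 1)
At (1, 1, 1): (10, 5, -5).

(10, 5, -5)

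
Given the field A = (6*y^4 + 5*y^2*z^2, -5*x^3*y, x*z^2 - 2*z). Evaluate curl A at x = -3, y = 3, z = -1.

(∇×A)₁ = ∂A₃/∂y − ∂A₂/∂z = 0
(∇×A)₂ = ∂A₁/∂z − ∂A₃/∂x = 10*y^2*z - z^2
(∇×A)₃ = ∂A₂/∂x − ∂A₁/∂y = -15*x^2*y - 24*y^3 - 10*y*z^2
∇×A = (0, 10*y^2*z - z^2, -15*x^2*y - 24*y^3 - 10*y*z^2)
At (-3, 3, -1): (0, -91, -1083).

(0, -91, -1083)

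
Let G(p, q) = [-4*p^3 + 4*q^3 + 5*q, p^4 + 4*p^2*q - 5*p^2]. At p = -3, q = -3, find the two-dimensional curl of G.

∂G₂/∂p = 4*p^3 + 8*p*q - 10*p
∂G₁/∂q = 12*q^2 + 5
Scalar curl = 4*p^3 + 8*p*q - 10*p - 12*q^2 - 5
At (-3, -3): -119.

-119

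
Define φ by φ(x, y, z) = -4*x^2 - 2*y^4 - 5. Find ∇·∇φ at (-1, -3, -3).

∂²φ/∂x² = -8
∂²φ/∂y² = -24*y^2
∂²φ/∂z² = 0
∇²φ = -24*y^2 - 8
At (-1, -3, -3): -224.

-224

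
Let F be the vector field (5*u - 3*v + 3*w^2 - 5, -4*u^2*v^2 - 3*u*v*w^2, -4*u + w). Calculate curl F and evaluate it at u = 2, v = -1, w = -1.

(∇×F)₁ = ∂F₃/∂v − ∂F₂/∂w = 6*u*v*w
(∇×F)₂ = ∂F₁/∂w − ∂F₃/∂u = 6*w + 4
(∇×F)₃ = ∂F₂/∂u − ∂F₁/∂v = -8*u*v^2 - 3*v*w^2 + 3
∇×F = (6*u*v*w, 6*w + 4, -8*u*v^2 - 3*v*w^2 + 3)
At (2, -1, -1): (12, -2, -10).

(12, -2, -10)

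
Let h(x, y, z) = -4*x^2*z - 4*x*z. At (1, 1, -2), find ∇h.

(24, 0, -8)

∂h/∂x = -8*x*z - 4*z
∂h/∂y = 0
∂h/∂z = -4*x^2 - 4*x
∇h = (-8*x*z - 4*z, 0, -4*x^2 - 4*x)
At (1, 1, -2): (24, 0, -8).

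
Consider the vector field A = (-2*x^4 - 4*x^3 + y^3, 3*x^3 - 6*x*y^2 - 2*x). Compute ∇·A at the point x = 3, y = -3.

-216

∂A₁/∂x = -8*x^3 - 12*x^2
∂A₂/∂y = -12*x*y
∇·A = -8*x^3 - 12*x^2 - 12*x*y
At (3, -3): -216.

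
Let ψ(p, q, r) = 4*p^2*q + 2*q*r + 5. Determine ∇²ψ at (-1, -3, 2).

∂²ψ/∂p² = 8*q
∂²ψ/∂q² = 0
∂²ψ/∂r² = 0
∇²ψ = 8*q
At (-1, -3, 2): -24.

-24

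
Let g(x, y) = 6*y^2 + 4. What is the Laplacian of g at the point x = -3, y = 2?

∂²g/∂x² = 0
∂²g/∂y² = 12
∇²g = 12
At (-3, 2): 12.

12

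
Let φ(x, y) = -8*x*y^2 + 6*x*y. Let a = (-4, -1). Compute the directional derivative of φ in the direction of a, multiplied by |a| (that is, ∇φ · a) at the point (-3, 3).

90

∂φ/∂x = -8*y^2 + 6*y
∂φ/∂y = -16*x*y + 6*x
∇φ at (-3, 3) = (-54, 126)
∇φ · a = (-54)(-4) + (126)(-1) = 90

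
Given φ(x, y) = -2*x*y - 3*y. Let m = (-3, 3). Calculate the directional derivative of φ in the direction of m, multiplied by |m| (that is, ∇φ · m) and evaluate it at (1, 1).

-9

∂φ/∂x = -2*y
∂φ/∂y = -2*x - 3
∇φ at (1, 1) = (-2, -5)
∇φ · m = (-2)(-3) + (-5)(3) = -9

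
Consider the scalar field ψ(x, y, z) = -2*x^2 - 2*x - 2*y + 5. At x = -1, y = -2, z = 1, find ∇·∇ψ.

∂²ψ/∂x² = -4
∂²ψ/∂y² = 0
∂²ψ/∂z² = 0
∇²ψ = -4
At (-1, -2, 1): -4.

-4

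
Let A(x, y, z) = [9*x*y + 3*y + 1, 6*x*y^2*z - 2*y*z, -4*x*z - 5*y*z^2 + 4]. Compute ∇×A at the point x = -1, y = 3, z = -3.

(15, -12, -156)

(∇×A)₁ = ∂A₃/∂y − ∂A₂/∂z = -6*x*y^2 + 2*y - 5*z^2
(∇×A)₂ = ∂A₁/∂z − ∂A₃/∂x = 4*z
(∇×A)₃ = ∂A₂/∂x − ∂A₁/∂y = -9*x + 6*y^2*z - 3
∇×A = (-6*x*y^2 + 2*y - 5*z^2, 4*z, -9*x + 6*y^2*z - 3)
At (-1, 3, -3): (15, -12, -156).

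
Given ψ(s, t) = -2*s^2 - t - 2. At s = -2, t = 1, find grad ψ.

∂ψ/∂s = -4*s
∂ψ/∂t = -1
∇ψ = (-4*s, -1)
At (-2, 1): (8, -1).

(8, -1)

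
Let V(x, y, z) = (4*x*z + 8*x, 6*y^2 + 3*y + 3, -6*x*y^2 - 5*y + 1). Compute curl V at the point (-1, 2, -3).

(∇×V)₁ = ∂V₃/∂y − ∂V₂/∂z = -12*x*y - 5
(∇×V)₂ = ∂V₁/∂z − ∂V₃/∂x = 4*x + 6*y^2
(∇×V)₃ = ∂V₂/∂x − ∂V₁/∂y = 0
∇×V = (-12*x*y - 5, 4*x + 6*y^2, 0)
At (-1, 2, -3): (19, 20, 0).

(19, 20, 0)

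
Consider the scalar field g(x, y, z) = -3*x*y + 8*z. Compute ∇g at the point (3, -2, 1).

∂g/∂x = -3*y
∂g/∂y = -3*x
∂g/∂z = 8
∇g = (-3*y, -3*x, 8)
At (3, -2, 1): (6, -9, 8).

(6, -9, 8)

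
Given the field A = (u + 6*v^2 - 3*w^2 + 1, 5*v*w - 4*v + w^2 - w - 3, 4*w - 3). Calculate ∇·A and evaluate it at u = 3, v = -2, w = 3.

∂A₁/∂u = 1
∂A₂/∂v = 5*w - 4
∂A₃/∂w = 4
∇·A = 5*w + 1
At (3, -2, 3): 16.

16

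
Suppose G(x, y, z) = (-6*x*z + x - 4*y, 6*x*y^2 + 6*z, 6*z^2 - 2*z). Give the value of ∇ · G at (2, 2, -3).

∂G₁/∂x = -6*z + 1
∂G₂/∂y = 12*x*y
∂G₃/∂z = 12*z - 2
∇·G = 12*x*y + 6*z - 1
At (2, 2, -3): 29.

29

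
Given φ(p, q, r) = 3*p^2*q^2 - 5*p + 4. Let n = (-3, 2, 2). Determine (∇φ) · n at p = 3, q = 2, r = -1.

15

∂φ/∂p = 6*p*q^2 - 5
∂φ/∂q = 6*p^2*q
∂φ/∂r = 0
∇φ at (3, 2, -1) = (67, 108, 0)
∇φ · n = (67)(-3) + (108)(2) + (0)(2) = 15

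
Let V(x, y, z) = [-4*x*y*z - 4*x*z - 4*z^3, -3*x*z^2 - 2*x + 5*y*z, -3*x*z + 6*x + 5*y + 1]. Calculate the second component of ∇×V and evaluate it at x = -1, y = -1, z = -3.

-123

(∇×V)_2 = ∂V₁/∂z − ∂V₃/∂x
= -4*x*y - 4*x - 12*z^2 − (-3*z + 6)
= -4*x*y - 4*x - 12*z^2 + 3*z - 6
At (-1, -1, -3): -123.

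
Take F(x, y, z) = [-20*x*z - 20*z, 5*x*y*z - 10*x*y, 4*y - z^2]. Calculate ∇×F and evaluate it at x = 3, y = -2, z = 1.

(∇×F)₁ = ∂F₃/∂y − ∂F₂/∂z = -5*x*y + 4
(∇×F)₂ = ∂F₁/∂z − ∂F₃/∂x = -20*x - 20
(∇×F)₃ = ∂F₂/∂x − ∂F₁/∂y = 5*y*z - 10*y
∇×F = (-5*x*y + 4, -20*x - 20, 5*y*z - 10*y)
At (3, -2, 1): (34, -80, 10).

(34, -80, 10)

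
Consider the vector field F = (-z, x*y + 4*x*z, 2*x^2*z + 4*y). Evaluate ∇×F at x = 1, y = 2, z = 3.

(0, -13, 14)

(∇×F)₁ = ∂F₃/∂y − ∂F₂/∂z = -4*x + 4
(∇×F)₂ = ∂F₁/∂z − ∂F₃/∂x = -4*x*z - 1
(∇×F)₃ = ∂F₂/∂x − ∂F₁/∂y = y + 4*z
∇×F = (-4*x + 4, -4*x*z - 1, y + 4*z)
At (1, 2, 3): (0, -13, 14).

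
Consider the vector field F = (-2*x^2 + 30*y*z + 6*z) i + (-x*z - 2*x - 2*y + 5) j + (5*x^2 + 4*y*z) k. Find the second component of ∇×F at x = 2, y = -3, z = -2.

-104

(∇×F)_2 = ∂F₁/∂z − ∂F₃/∂x
= 30*y + 6 − (10*x)
= -10*x + 30*y + 6
At (2, -3, -2): -104.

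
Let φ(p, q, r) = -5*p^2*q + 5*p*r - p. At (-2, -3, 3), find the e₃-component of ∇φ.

-10

(∇φ)_3 = ∂φ/∂r = 5*p
At (-2, -3, 3): -10.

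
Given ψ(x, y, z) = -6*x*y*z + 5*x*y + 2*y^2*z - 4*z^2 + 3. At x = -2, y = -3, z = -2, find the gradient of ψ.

(-51, -10, -2)

∂ψ/∂x = -6*y*z + 5*y
∂ψ/∂y = -6*x*z + 5*x + 4*y*z
∂ψ/∂z = -6*x*y + 2*y^2 - 8*z
∇ψ = (-6*y*z + 5*y, -6*x*z + 5*x + 4*y*z, -6*x*y + 2*y^2 - 8*z)
At (-2, -3, -2): (-51, -10, -2).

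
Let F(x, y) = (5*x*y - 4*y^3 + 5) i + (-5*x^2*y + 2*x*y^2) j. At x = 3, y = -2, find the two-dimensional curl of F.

∂F₂/∂x = -10*x*y + 2*y^2
∂F₁/∂y = 5*x - 12*y^2
Scalar curl = -10*x*y - 5*x + 14*y^2
At (3, -2): 101.

101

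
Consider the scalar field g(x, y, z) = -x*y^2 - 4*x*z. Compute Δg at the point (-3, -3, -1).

∂²g/∂x² = 0
∂²g/∂y² = -2*x
∂²g/∂z² = 0
∇²g = -2*x
At (-3, -3, -1): 6.

6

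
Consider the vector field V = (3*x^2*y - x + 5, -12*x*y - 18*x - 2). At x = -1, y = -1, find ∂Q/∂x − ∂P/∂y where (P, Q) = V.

-9

∂V₂/∂x = -12*y - 18
∂V₁/∂y = 3*x^2
Scalar curl = -3*x^2 - 12*y - 18
At (-1, -1): -9.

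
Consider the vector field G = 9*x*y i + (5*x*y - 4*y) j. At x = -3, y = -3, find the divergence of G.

∂G₁/∂x = 9*y
∂G₂/∂y = 5*x - 4
∇·G = 5*x + 9*y - 4
At (-3, -3): -46.

-46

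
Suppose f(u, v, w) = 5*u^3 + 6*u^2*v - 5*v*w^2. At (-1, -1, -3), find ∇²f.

-32

∂²f/∂u² = 6*(5*u + 2*v)
∂²f/∂v² = 0
∂²f/∂w² = -10*v
∇²f = 30*u + 2*v
At (-1, -1, -3): -32.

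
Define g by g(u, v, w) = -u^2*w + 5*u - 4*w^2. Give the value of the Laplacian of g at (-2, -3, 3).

-14

∂²g/∂u² = -2*w
∂²g/∂v² = 0
∂²g/∂w² = -8
∇²g = -2*w - 8
At (-2, -3, 3): -14.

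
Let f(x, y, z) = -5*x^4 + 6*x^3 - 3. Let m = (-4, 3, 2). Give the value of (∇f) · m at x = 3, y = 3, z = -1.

1512

∂f/∂x = -20*x^3 + 18*x^2
∂f/∂y = 0
∂f/∂z = 0
∇f at (3, 3, -1) = (-378, 0, 0)
∇f · m = (-378)(-4) + (0)(3) + (0)(2) = 1512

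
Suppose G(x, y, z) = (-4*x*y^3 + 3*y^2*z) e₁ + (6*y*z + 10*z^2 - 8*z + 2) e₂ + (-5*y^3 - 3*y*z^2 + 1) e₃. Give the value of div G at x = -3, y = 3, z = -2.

∂G₁/∂x = -4*y^3
∂G₂/∂y = 6*z
∂G₃/∂z = -6*y*z
∇·G = -4*y^3 - 6*y*z + 6*z
At (-3, 3, -2): -84.

-84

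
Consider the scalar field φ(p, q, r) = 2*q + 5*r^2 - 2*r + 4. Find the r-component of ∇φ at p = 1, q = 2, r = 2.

(∇φ)_3 = ∂φ/∂r = 10*r - 2
At (1, 2, 2): 18.

18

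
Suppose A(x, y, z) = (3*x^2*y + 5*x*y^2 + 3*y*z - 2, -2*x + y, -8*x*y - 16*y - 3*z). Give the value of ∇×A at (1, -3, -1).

(-24, -33, 28)

(∇×A)₁ = ∂A₃/∂y − ∂A₂/∂z = -8*x - 16
(∇×A)₂ = ∂A₁/∂z − ∂A₃/∂x = 11*y
(∇×A)₃ = ∂A₂/∂x − ∂A₁/∂y = -3*x^2 - 10*x*y - 3*z - 2
∇×A = (-8*x - 16, 11*y, -3*x^2 - 10*x*y - 3*z - 2)
At (1, -3, -1): (-24, -33, 28).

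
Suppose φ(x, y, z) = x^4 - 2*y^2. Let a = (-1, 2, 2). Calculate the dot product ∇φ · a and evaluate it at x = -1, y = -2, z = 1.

20

∂φ/∂x = 4*x^3
∂φ/∂y = -4*y
∂φ/∂z = 0
∇φ at (-1, -2, 1) = (-4, 8, 0)
∇φ · a = (-4)(-1) + (8)(2) + (0)(2) = 20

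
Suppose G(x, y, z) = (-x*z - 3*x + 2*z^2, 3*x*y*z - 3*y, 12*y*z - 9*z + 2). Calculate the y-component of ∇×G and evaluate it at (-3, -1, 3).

15

(∇×G)_2 = ∂G₁/∂z − ∂G₃/∂x
= -x + 4*z − (0)
= -x + 4*z
At (-3, -1, 3): 15.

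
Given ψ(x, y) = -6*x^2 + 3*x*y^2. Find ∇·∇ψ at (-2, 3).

∂²ψ/∂x² = -12
∂²ψ/∂y² = 6*x
∇²ψ = 6*x - 12
At (-2, 3): -24.

-24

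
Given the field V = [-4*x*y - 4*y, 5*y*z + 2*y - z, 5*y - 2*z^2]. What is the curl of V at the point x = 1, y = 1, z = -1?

(∇×V)₁ = ∂V₃/∂y − ∂V₂/∂z = -5*y + 6
(∇×V)₂ = ∂V₁/∂z − ∂V₃/∂x = 0
(∇×V)₃ = ∂V₂/∂x − ∂V₁/∂y = 4*x + 4
∇×V = (-5*y + 6, 0, 4*x + 4)
At (1, 1, -1): (1, 0, 8).

(1, 0, 8)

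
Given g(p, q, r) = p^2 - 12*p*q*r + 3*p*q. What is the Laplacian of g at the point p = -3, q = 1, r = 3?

∂²g/∂p² = 2
∂²g/∂q² = 0
∂²g/∂r² = 0
∇²g = 2
At (-3, 1, 3): 2.

2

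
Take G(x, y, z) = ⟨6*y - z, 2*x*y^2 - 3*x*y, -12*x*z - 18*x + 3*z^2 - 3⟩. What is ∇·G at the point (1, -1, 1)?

-13

∂G₁/∂x = 0
∂G₂/∂y = 4*x*y - 3*x
∂G₃/∂z = -12*x + 6*z
∇·G = 4*x*y - 15*x + 6*z
At (1, -1, 1): -13.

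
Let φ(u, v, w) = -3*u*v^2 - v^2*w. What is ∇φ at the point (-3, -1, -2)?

∂φ/∂u = -3*v^2
∂φ/∂v = -6*u*v - 2*v*w
∂φ/∂w = -v^2
∇φ = (-3*v^2, -6*u*v - 2*v*w, -v^2)
At (-3, -1, -2): (-3, -22, -1).

(-3, -22, -1)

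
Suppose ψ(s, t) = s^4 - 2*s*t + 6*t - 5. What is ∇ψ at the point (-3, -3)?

(-102, 12)

∂ψ/∂s = 4*s^3 - 2*t
∂ψ/∂t = -2*s + 6
∇ψ = (4*s^3 - 2*t, -2*s + 6)
At (-3, -3): (-102, 12).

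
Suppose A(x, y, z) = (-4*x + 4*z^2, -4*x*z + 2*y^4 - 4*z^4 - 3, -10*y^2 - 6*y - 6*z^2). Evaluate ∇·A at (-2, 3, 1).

200

∂A₁/∂x = -4
∂A₂/∂y = 8*y^3
∂A₃/∂z = -12*z
∇·A = 8*y^3 - 12*z - 4
At (-2, 3, 1): 200.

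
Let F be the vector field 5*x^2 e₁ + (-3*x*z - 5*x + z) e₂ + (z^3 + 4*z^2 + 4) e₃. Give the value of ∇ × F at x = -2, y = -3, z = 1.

(-7, 0, -8)

(∇×F)₁ = ∂F₃/∂y − ∂F₂/∂z = 3*x - 1
(∇×F)₂ = ∂F₁/∂z − ∂F₃/∂x = 0
(∇×F)₃ = ∂F₂/∂x − ∂F₁/∂y = -3*z - 5
∇×F = (3*x - 1, 0, -3*z - 5)
At (-2, -3, 1): (-7, 0, -8).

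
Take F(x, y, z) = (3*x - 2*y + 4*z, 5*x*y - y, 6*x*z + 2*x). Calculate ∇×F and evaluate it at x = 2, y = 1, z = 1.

(0, -4, 7)

(∇×F)₁ = ∂F₃/∂y − ∂F₂/∂z = 0
(∇×F)₂ = ∂F₁/∂z − ∂F₃/∂x = -6*z + 2
(∇×F)₃ = ∂F₂/∂x − ∂F₁/∂y = 5*y + 2
∇×F = (0, -6*z + 2, 5*y + 2)
At (2, 1, 1): (0, -4, 7).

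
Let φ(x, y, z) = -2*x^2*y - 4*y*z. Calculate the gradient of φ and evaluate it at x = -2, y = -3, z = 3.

∂φ/∂x = -4*x*y
∂φ/∂y = -2*x^2 - 4*z
∂φ/∂z = -4*y
∇φ = (-4*x*y, -2*x^2 - 4*z, -4*y)
At (-2, -3, 3): (-24, -20, 12).

(-24, -20, 12)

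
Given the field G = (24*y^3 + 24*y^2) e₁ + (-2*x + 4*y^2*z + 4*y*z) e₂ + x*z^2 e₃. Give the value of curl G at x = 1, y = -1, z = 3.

(∇×G)₁ = ∂G₃/∂y − ∂G₂/∂z = -4*y^2 - 4*y
(∇×G)₂ = ∂G₁/∂z − ∂G₃/∂x = -z^2
(∇×G)₃ = ∂G₂/∂x − ∂G₁/∂y = -72*y^2 - 48*y - 2
∇×G = (-4*y^2 - 4*y, -z^2, -72*y^2 - 48*y - 2)
At (1, -1, 3): (0, -9, -26).

(0, -9, -26)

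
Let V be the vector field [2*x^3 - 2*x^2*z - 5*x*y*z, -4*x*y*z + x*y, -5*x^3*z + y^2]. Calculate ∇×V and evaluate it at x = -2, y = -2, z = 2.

(∇×V)₁ = ∂V₃/∂y − ∂V₂/∂z = 4*x*y + 2*y
(∇×V)₂ = ∂V₁/∂z − ∂V₃/∂x = 15*x^2*z - 2*x^2 - 5*x*y
(∇×V)₃ = ∂V₂/∂x − ∂V₁/∂y = 5*x*z - 4*y*z + y
∇×V = (4*x*y + 2*y, 15*x^2*z - 2*x^2 - 5*x*y, 5*x*z - 4*y*z + y)
At (-2, -2, 2): (12, 92, -6).

(12, 92, -6)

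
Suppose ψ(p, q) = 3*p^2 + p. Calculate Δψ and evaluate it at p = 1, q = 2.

6

∂²ψ/∂p² = 6
∂²ψ/∂q² = 0
∇²ψ = 6
At (1, 2): 6.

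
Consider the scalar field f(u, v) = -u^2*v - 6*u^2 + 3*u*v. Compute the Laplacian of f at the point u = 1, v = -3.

∂²f/∂u² = -2*(v + 6)
∂²f/∂v² = 0
∇²f = -2*v - 12
At (1, -3): -6.

-6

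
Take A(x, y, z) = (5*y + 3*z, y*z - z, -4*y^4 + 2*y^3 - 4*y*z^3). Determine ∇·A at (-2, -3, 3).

∂A₁/∂x = 0
∂A₂/∂y = z
∂A₃/∂z = -12*y*z^2
∇·A = -12*y*z^2 + z
At (-2, -3, 3): 327.

327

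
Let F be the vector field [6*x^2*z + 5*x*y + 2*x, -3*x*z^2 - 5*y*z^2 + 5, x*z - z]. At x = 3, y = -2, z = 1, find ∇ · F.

25

∂F₁/∂x = 12*x*z + 5*y + 2
∂F₂/∂y = -5*z^2
∂F₃/∂z = x - 1
∇·F = 12*x*z + x + 5*y - 5*z^2 + 1
At (3, -2, 1): 25.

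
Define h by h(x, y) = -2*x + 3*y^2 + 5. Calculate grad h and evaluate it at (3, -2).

(-2, -12)

∂h/∂x = -2
∂h/∂y = 6*y
∇h = (-2, 6*y)
At (3, -2): (-2, -12).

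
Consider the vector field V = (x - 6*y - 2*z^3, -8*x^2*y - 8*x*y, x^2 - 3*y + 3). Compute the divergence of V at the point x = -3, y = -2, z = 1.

∂V₁/∂x = 1
∂V₂/∂y = -8*x^2 - 8*x
∂V₃/∂z = 0
∇·V = -8*x^2 - 8*x + 1
At (-3, -2, 1): -47.

-47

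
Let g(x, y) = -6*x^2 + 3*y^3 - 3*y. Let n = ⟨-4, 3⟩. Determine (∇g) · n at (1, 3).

282

∂g/∂x = -12*x
∂g/∂y = 9*y^2 - 3
∇g at (1, 3) = (-12, 78)
∇g · n = (-12)(-4) + (78)(3) = 282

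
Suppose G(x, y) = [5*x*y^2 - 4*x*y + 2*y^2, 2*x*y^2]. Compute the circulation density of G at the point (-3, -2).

∂G₂/∂x = 2*y^2
∂G₁/∂y = 10*x*y - 4*x + 4*y
Scalar curl = -10*x*y + 4*x + 2*y^2 - 4*y
At (-3, -2): -56.

-56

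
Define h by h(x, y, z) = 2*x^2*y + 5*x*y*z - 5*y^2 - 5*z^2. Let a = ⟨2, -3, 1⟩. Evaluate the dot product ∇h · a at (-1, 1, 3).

∂h/∂x = 4*x*y + 5*y*z
∂h/∂y = 2*x^2 + 5*x*z - 10*y
∂h/∂z = 5*x*y - 10*z
∇h at (-1, 1, 3) = (11, -23, -35)
∇h · a = (11)(2) + (-23)(-3) + (-35)(1) = 56

56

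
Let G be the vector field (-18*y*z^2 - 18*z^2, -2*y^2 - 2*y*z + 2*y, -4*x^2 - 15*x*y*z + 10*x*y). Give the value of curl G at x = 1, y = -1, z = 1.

(-7, 3, 18)

(∇×G)₁ = ∂G₃/∂y − ∂G₂/∂z = -15*x*z + 10*x + 2*y
(∇×G)₂ = ∂G₁/∂z − ∂G₃/∂x = 8*x - 21*y*z - 10*y - 36*z
(∇×G)₃ = ∂G₂/∂x − ∂G₁/∂y = 18*z^2
∇×G = (-15*x*z + 10*x + 2*y, 8*x - 21*y*z - 10*y - 36*z, 18*z^2)
At (1, -1, 1): (-7, 3, 18).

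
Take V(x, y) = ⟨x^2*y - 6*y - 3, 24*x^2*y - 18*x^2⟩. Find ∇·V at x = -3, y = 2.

∂V₁/∂x = 2*x*y
∂V₂/∂y = 24*x^2
∇·V = 24*x^2 + 2*x*y
At (-3, 2): 204.

204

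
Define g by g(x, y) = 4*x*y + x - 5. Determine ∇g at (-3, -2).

∂g/∂x = 4*y + 1
∂g/∂y = 4*x
∇g = (4*y + 1, 4*x)
At (-3, -2): (-7, -12).

(-7, -12)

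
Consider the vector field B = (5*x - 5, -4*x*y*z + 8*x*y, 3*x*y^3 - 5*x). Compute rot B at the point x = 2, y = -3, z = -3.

(138, 86, -60)

(∇×B)₁ = ∂B₃/∂y − ∂B₂/∂z = 9*x*y^2 + 4*x*y
(∇×B)₂ = ∂B₁/∂z − ∂B₃/∂x = -3*y^3 + 5
(∇×B)₃ = ∂B₂/∂x − ∂B₁/∂y = -4*y*z + 8*y
∇×B = (9*x*y^2 + 4*x*y, -3*y^3 + 5, -4*y*z + 8*y)
At (2, -3, -3): (138, 86, -60).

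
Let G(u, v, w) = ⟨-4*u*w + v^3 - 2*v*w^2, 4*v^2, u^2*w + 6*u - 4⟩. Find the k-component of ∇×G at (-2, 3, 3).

-9

(∇×G)_3 = ∂G₂/∂u − ∂G₁/∂v
= 0 − (3*v^2 - 2*w^2)
= -3*v^2 + 2*w^2
At (-2, 3, 3): -9.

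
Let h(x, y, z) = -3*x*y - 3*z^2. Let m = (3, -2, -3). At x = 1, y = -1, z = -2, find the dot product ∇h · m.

∂h/∂x = -3*y
∂h/∂y = -3*x
∂h/∂z = -6*z
∇h at (1, -1, -2) = (3, -3, 12)
∇h · m = (3)(3) + (-3)(-2) + (12)(-3) = -21

-21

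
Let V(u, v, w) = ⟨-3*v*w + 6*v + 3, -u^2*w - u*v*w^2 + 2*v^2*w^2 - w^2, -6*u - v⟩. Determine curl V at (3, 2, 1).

(6, 0, -11)

(∇×V)₁ = ∂V₃/∂v − ∂V₂/∂w = u^2 + 2*u*v*w - 4*v^2*w + 2*w - 1
(∇×V)₂ = ∂V₁/∂w − ∂V₃/∂u = -3*v + 6
(∇×V)₃ = ∂V₂/∂u − ∂V₁/∂v = -2*u*w - v*w^2 + 3*w - 6
∇×V = (u^2 + 2*u*v*w - 4*v^2*w + 2*w - 1, -3*v + 6, -2*u*w - v*w^2 + 3*w - 6)
At (3, 2, 1): (6, 0, -11).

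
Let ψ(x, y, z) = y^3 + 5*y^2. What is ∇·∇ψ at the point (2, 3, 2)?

28

∂²ψ/∂x² = 0
∂²ψ/∂y² = 2*(3*y + 5)
∂²ψ/∂z² = 0
∇²ψ = 6*y + 10
At (2, 3, 2): 28.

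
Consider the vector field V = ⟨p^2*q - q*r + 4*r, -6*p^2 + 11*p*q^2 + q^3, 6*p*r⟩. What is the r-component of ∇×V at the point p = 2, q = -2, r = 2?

18

(∇×V)_3 = ∂V₂/∂p − ∂V₁/∂q
= -12*p + 11*q^2 − (p^2 - r)
= -p^2 - 12*p + 11*q^2 + r
At (2, -2, 2): 18.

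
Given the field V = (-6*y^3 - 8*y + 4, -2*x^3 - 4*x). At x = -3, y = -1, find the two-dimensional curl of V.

∂V₂/∂x = -6*x^2 - 4
∂V₁/∂y = -18*y^2 - 8
Scalar curl = -6*x^2 + 18*y^2 + 4
At (-3, -1): -32.

-32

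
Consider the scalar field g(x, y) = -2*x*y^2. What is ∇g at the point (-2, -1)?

(-2, -8)

∂g/∂x = -2*y^2
∂g/∂y = -4*x*y
∇g = (-2*y^2, -4*x*y)
At (-2, -1): (-2, -8).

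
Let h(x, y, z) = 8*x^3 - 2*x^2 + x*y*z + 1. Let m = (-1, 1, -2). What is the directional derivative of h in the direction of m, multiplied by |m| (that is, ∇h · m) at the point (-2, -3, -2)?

∂h/∂x = 24*x^2 - 4*x + y*z
∂h/∂y = x*z
∂h/∂z = x*y
∇h at (-2, -3, -2) = (110, 4, 6)
∇h · m = (110)(-1) + (4)(1) + (6)(-2) = -118

-118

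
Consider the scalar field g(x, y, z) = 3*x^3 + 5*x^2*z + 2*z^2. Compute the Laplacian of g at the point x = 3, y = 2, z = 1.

∂²g/∂x² = 2*(9*x + 5*z)
∂²g/∂y² = 0
∂²g/∂z² = 4
∇²g = 18*x + 10*z + 4
At (3, 2, 1): 68.

68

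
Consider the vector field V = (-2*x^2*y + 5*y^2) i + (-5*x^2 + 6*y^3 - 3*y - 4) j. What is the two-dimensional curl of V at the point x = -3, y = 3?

18

∂V₂/∂x = -10*x
∂V₁/∂y = -2*x^2 + 10*y
Scalar curl = 2*x^2 - 10*x - 10*y
At (-3, 3): 18.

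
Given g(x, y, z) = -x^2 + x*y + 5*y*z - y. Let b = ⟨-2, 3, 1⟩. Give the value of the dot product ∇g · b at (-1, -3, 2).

∂g/∂x = -2*x + y
∂g/∂y = x + 5*z - 1
∂g/∂z = 5*y
∇g at (-1, -3, 2) = (-1, 8, -15)
∇g · b = (-1)(-2) + (8)(3) + (-15)(1) = 11

11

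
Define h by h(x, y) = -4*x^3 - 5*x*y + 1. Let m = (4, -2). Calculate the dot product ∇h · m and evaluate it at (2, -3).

∂h/∂x = -12*x^2 - 5*y
∂h/∂y = -5*x
∇h at (2, -3) = (-33, -10)
∇h · m = (-33)(4) + (-10)(-2) = -112

-112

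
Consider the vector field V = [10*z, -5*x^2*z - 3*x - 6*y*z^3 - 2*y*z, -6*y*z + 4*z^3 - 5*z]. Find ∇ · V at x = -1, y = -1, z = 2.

∂V₁/∂x = 0
∂V₂/∂y = -6*z^3 - 2*z
∂V₃/∂z = -6*y + 12*z^2 - 5
∇·V = -6*y - 6*z^3 + 12*z^2 - 2*z - 5
At (-1, -1, 2): -3.

-3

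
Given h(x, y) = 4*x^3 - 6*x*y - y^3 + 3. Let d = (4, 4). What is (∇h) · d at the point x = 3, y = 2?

264

∂h/∂x = 12*x^2 - 6*y
∂h/∂y = -6*x - 3*y^2
∇h at (3, 2) = (96, -30)
∇h · d = (96)(4) + (-30)(4) = 264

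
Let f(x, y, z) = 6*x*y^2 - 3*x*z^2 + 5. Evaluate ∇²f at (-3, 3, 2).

-18

∂²f/∂x² = 0
∂²f/∂y² = 12*x
∂²f/∂z² = -6*x
∇²f = 6*x
At (-3, 3, 2): -18.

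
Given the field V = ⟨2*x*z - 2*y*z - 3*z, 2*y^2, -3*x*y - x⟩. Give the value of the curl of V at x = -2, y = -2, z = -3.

(∇×V)₁ = ∂V₃/∂y − ∂V₂/∂z = -3*x
(∇×V)₂ = ∂V₁/∂z − ∂V₃/∂x = 2*x + y - 2
(∇×V)₃ = ∂V₂/∂x − ∂V₁/∂y = 2*z
∇×V = (-3*x, 2*x + y - 2, 2*z)
At (-2, -2, -3): (6, -8, -6).

(6, -8, -6)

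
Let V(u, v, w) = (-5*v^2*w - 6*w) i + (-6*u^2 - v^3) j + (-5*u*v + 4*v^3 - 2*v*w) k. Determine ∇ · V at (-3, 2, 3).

-16

∂V₁/∂u = 0
∂V₂/∂v = -3*v^2
∂V₃/∂w = -2*v
∇·V = -3*v^2 - 2*v
At (-3, 2, 3): -16.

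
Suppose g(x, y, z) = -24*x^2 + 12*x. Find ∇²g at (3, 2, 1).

∂²g/∂x² = -48
∂²g/∂y² = 0
∂²g/∂z² = 0
∇²g = -48
At (3, 2, 1): -48.

-48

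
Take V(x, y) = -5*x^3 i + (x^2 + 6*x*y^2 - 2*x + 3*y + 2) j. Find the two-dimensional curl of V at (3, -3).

58

∂V₂/∂x = 2*x + 6*y^2 - 2
∂V₁/∂y = 0
Scalar curl = 2*x + 6*y^2 - 2
At (3, -3): 58.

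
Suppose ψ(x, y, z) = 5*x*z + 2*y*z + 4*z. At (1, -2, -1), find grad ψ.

∂ψ/∂x = 5*z
∂ψ/∂y = 2*z
∂ψ/∂z = 5*x + 2*y + 4
∇ψ = (5*z, 2*z, 5*x + 2*y + 4)
At (1, -2, -1): (-5, -2, 5).

(-5, -2, 5)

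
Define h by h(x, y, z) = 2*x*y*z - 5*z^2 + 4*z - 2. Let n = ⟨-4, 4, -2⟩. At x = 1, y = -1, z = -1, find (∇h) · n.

∂h/∂x = 2*y*z
∂h/∂y = 2*x*z
∂h/∂z = 2*x*y - 10*z + 4
∇h at (1, -1, -1) = (2, -2, 12)
∇h · n = (2)(-4) + (-2)(4) + (12)(-2) = -40

-40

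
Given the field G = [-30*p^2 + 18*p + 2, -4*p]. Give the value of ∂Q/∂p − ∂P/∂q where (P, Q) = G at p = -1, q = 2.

-4

∂G₂/∂p = -4
∂G₁/∂q = 0
Scalar curl = -4
At (-1, 2): -4.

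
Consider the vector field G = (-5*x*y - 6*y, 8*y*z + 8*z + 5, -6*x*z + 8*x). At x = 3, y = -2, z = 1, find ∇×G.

(∇×G)₁ = ∂G₃/∂y − ∂G₂/∂z = -8*y - 8
(∇×G)₂ = ∂G₁/∂z − ∂G₃/∂x = 6*z - 8
(∇×G)₃ = ∂G₂/∂x − ∂G₁/∂y = 5*x + 6
∇×G = (-8*y - 8, 6*z - 8, 5*x + 6)
At (3, -2, 1): (8, -2, 21).

(8, -2, 21)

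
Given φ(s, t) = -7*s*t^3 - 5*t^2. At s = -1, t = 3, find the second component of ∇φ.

159

(∇φ)_2 = ∂φ/∂t = -21*s*t^2 - 10*t
At (-1, 3): 159.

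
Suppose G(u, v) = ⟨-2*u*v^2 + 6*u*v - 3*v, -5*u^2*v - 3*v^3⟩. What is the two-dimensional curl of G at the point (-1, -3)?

∂G₂/∂u = -10*u*v
∂G₁/∂v = -4*u*v + 6*u - 3
Scalar curl = -6*u*v - 6*u + 3
At (-1, -3): -9.

-9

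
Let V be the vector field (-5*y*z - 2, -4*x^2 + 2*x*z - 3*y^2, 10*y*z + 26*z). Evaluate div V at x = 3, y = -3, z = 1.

14

∂V₁/∂x = 0
∂V₂/∂y = -6*y
∂V₃/∂z = 10*y + 26
∇·V = 4*y + 26
At (3, -3, 1): 14.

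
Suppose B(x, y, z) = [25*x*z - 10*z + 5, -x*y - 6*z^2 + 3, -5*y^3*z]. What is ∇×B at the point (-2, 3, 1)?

(∇×B)₁ = ∂B₃/∂y − ∂B₂/∂z = -15*y^2*z + 12*z
(∇×B)₂ = ∂B₁/∂z − ∂B₃/∂x = 25*x - 10
(∇×B)₃ = ∂B₂/∂x − ∂B₁/∂y = -y
∇×B = (-15*y^2*z + 12*z, 25*x - 10, -y)
At (-2, 3, 1): (-123, -60, -3).

(-123, -60, -3)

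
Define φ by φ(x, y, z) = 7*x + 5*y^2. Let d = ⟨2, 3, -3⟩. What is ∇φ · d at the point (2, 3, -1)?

104

∂φ/∂x = 7
∂φ/∂y = 10*y
∂φ/∂z = 0
∇φ at (2, 3, -1) = (7, 30, 0)
∇φ · d = (7)(2) + (30)(3) + (0)(-3) = 104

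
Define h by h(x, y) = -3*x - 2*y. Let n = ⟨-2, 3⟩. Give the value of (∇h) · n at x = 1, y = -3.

0

∂h/∂x = -3
∂h/∂y = -2
∇h at (1, -3) = (-3, -2)
∇h · n = (-3)(-2) + (-2)(3) = 0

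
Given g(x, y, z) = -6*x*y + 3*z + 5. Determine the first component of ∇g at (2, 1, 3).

(∇g)_1 = ∂g/∂x = -6*y
At (2, 1, 3): -6.

-6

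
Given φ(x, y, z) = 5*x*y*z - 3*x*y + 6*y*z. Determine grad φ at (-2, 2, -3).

∂φ/∂x = 5*y*z - 3*y
∂φ/∂y = 5*x*z - 3*x + 6*z
∂φ/∂z = 5*x*y + 6*y
∇φ = (5*y*z - 3*y, 5*x*z - 3*x + 6*z, 5*x*y + 6*y)
At (-2, 2, -3): (-36, 18, -8).

(-36, 18, -8)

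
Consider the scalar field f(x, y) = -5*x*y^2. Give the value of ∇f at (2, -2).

(-20, 40)

∂f/∂x = -5*y^2
∂f/∂y = -10*x*y
∇f = (-5*y^2, -10*x*y)
At (2, -2): (-20, 40).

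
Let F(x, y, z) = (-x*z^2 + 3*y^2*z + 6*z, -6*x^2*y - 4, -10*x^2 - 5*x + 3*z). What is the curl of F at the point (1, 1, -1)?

(∇×F)₁ = ∂F₃/∂y − ∂F₂/∂z = 0
(∇×F)₂ = ∂F₁/∂z − ∂F₃/∂x = -2*x*z + 20*x + 3*y^2 + 11
(∇×F)₃ = ∂F₂/∂x − ∂F₁/∂y = -12*x*y - 6*y*z
∇×F = (0, -2*x*z + 20*x + 3*y^2 + 11, -12*x*y - 6*y*z)
At (1, 1, -1): (0, 36, -6).

(0, 36, -6)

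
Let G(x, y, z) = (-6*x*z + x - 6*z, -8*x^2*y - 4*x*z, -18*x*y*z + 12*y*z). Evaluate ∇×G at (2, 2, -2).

(∇×G)₁ = ∂G₃/∂y − ∂G₂/∂z = -18*x*z + 4*x + 12*z
(∇×G)₂ = ∂G₁/∂z − ∂G₃/∂x = -6*x + 18*y*z - 6
(∇×G)₃ = ∂G₂/∂x − ∂G₁/∂y = -16*x*y - 4*z
∇×G = (-18*x*z + 4*x + 12*z, -6*x + 18*y*z - 6, -16*x*y - 4*z)
At (2, 2, -2): (56, -90, -56).

(56, -90, -56)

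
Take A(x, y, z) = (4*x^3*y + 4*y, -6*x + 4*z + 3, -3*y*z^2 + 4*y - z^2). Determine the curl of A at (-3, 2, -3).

(∇×A)₁ = ∂A₃/∂y − ∂A₂/∂z = -3*z^2
(∇×A)₂ = ∂A₁/∂z − ∂A₃/∂x = 0
(∇×A)₃ = ∂A₂/∂x − ∂A₁/∂y = -4*x^3 - 10
∇×A = (-3*z^2, 0, -4*x^3 - 10)
At (-3, 2, -3): (-27, 0, 98).

(-27, 0, 98)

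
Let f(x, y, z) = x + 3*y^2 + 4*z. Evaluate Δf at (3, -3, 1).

6

∂²f/∂x² = 0
∂²f/∂y² = 6
∂²f/∂z² = 0
∇²f = 6
At (3, -3, 1): 6.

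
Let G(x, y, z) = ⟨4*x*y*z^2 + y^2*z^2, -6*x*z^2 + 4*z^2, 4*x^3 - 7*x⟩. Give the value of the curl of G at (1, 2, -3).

(-12, -77, -126)

(∇×G)₁ = ∂G₃/∂y − ∂G₂/∂z = 12*x*z - 8*z
(∇×G)₂ = ∂G₁/∂z − ∂G₃/∂x = -12*x^2 + 8*x*y*z + 2*y^2*z + 7
(∇×G)₃ = ∂G₂/∂x − ∂G₁/∂y = -4*x*z^2 - 2*y*z^2 - 6*z^2
∇×G = (12*x*z - 8*z, -12*x^2 + 8*x*y*z + 2*y^2*z + 7, -4*x*z^2 - 2*y*z^2 - 6*z^2)
At (1, 2, -3): (-12, -77, -126).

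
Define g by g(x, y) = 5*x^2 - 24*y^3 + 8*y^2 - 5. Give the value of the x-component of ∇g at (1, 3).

10

(∇g)_1 = ∂g/∂x = 10*x
At (1, 3): 10.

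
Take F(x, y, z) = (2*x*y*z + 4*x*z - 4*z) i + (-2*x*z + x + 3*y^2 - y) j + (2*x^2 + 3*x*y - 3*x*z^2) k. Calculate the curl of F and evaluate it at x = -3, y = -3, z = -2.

(∇×F)₁ = ∂F₃/∂y − ∂F₂/∂z = 5*x
(∇×F)₂ = ∂F₁/∂z − ∂F₃/∂x = 2*x*y - 3*y + 3*z^2 - 4
(∇×F)₃ = ∂F₂/∂x − ∂F₁/∂y = -2*x*z - 2*z + 1
∇×F = (5*x, 2*x*y - 3*y + 3*z^2 - 4, -2*x*z - 2*z + 1)
At (-3, -3, -2): (-15, 35, -7).

(-15, 35, -7)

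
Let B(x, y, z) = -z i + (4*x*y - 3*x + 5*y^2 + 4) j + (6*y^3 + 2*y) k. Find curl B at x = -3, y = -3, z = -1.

(∇×B)₁ = ∂B₃/∂y − ∂B₂/∂z = 18*y^2 + 2
(∇×B)₂ = ∂B₁/∂z − ∂B₃/∂x = -1
(∇×B)₃ = ∂B₂/∂x − ∂B₁/∂y = 4*y - 3
∇×B = (18*y^2 + 2, -1, 4*y - 3)
At (-3, -3, -1): (164, -1, -15).

(164, -1, -15)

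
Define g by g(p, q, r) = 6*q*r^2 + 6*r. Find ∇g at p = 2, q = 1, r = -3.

(0, 54, -30)

∂g/∂p = 0
∂g/∂q = 6*r^2
∂g/∂r = 12*q*r + 6
∇g = (0, 6*r^2, 12*q*r + 6)
At (2, 1, -3): (0, 54, -30).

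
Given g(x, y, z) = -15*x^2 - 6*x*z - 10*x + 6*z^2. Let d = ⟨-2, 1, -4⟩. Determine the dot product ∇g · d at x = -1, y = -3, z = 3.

-172

∂g/∂x = -30*x - 6*z - 10
∂g/∂y = 0
∂g/∂z = -6*x + 12*z
∇g at (-1, -3, 3) = (2, 0, 42)
∇g · d = (2)(-2) + (0)(1) + (42)(-4) = -172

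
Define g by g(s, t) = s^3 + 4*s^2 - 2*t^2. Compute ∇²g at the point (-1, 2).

-2

∂²g/∂s² = 2*(3*s + 4)
∂²g/∂t² = -4
∇²g = 6*s + 4
At (-1, 2): -2.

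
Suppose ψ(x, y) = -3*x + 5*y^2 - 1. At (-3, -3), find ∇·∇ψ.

10

∂²ψ/∂x² = 0
∂²ψ/∂y² = 10
∇²ψ = 10
At (-3, -3): 10.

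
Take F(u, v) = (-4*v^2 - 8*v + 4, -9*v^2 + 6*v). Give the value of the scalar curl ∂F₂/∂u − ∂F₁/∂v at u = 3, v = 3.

32

∂F₂/∂u = 0
∂F₁/∂v = -8*v - 8
Scalar curl = 8*v + 8
At (3, 3): 32.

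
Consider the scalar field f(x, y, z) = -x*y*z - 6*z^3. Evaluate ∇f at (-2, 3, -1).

(3, -2, -12)

∂f/∂x = -y*z
∂f/∂y = -x*z
∂f/∂z = -x*y - 18*z^2
∇f = (-y*z, -x*z, -x*y - 18*z^2)
At (-2, 3, -1): (3, -2, -12).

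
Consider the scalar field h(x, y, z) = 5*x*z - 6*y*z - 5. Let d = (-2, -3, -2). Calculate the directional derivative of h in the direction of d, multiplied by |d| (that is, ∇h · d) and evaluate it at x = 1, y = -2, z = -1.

-42

∂h/∂x = 5*z
∂h/∂y = -6*z
∂h/∂z = 5*x - 6*y
∇h at (1, -2, -1) = (-5, 6, 17)
∇h · d = (-5)(-2) + (6)(-3) + (17)(-2) = -42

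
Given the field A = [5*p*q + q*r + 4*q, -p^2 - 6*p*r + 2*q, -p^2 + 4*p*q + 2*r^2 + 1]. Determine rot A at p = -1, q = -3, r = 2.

(∇×A)₁ = ∂A₃/∂q − ∂A₂/∂r = 10*p
(∇×A)₂ = ∂A₁/∂r − ∂A₃/∂p = 2*p - 3*q
(∇×A)₃ = ∂A₂/∂p − ∂A₁/∂q = -7*p - 7*r - 4
∇×A = (10*p, 2*p - 3*q, -7*p - 7*r - 4)
At (-1, -3, 2): (-10, 7, -11).

(-10, 7, -11)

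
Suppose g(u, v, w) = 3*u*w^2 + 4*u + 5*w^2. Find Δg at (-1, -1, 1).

∂²g/∂u² = 0
∂²g/∂v² = 0
∂²g/∂w² = 2*(3*u + 5)
∇²g = 6*u + 10
At (-1, -1, 1): 4.

4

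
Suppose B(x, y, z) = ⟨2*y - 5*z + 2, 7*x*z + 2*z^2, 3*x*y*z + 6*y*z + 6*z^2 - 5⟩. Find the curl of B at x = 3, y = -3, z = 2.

(∇×B)₁ = ∂B₃/∂y − ∂B₂/∂z = 3*x*z - 7*x + 2*z
(∇×B)₂ = ∂B₁/∂z − ∂B₃/∂x = -3*y*z - 5
(∇×B)₃ = ∂B₂/∂x − ∂B₁/∂y = 7*z - 2
∇×B = (3*x*z - 7*x + 2*z, -3*y*z - 5, 7*z - 2)
At (3, -3, 2): (1, 13, 12).

(1, 13, 12)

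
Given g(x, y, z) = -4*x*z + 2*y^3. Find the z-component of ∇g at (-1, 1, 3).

4

(∇g)_3 = ∂g/∂z = -4*x
At (-1, 1, 3): 4.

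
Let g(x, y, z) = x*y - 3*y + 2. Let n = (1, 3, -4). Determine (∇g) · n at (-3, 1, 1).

∂g/∂x = y
∂g/∂y = x - 3
∂g/∂z = 0
∇g at (-3, 1, 1) = (1, -6, 0)
∇g · n = (1)(1) + (-6)(3) + (0)(-4) = -17

-17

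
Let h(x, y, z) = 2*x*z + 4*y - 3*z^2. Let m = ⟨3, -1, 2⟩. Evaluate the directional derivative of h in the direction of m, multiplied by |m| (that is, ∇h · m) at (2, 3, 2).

-8

∂h/∂x = 2*z
∂h/∂y = 4
∂h/∂z = 2*x - 6*z
∇h at (2, 3, 2) = (4, 4, -8)
∇h · m = (4)(3) + (4)(-1) + (-8)(2) = -8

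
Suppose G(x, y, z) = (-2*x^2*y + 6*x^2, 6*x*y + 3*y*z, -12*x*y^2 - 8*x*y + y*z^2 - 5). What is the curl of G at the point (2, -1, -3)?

(44, 4, 2)

(∇×G)₁ = ∂G₃/∂y − ∂G₂/∂z = -24*x*y - 8*x - 3*y + z^2
(∇×G)₂ = ∂G₁/∂z − ∂G₃/∂x = 12*y^2 + 8*y
(∇×G)₃ = ∂G₂/∂x − ∂G₁/∂y = 2*x^2 + 6*y
∇×G = (-24*x*y - 8*x - 3*y + z^2, 12*y^2 + 8*y, 2*x^2 + 6*y)
At (2, -1, -3): (44, 4, 2).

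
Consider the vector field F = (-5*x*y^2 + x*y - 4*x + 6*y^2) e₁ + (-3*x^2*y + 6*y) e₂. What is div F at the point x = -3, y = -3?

-73

∂F₁/∂x = -5*y^2 + y - 4
∂F₂/∂y = -3*x^2 + 6
∇·F = -3*x^2 - 5*y^2 + y + 2
At (-3, -3): -73.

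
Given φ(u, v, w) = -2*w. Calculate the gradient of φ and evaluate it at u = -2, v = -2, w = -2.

(0, 0, -2)

∂φ/∂u = 0
∂φ/∂v = 0
∂φ/∂w = -2
∇φ = (0, 0, -2)
At (-2, -2, -2): (0, 0, -2).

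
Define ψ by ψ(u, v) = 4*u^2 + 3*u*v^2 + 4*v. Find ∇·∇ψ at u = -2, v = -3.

∂²ψ/∂u² = 8
∂²ψ/∂v² = 6*u
∇²ψ = 6*u + 8
At (-2, -3): -4.

-4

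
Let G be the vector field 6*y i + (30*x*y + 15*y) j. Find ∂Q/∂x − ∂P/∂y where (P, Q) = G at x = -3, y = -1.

∂G₂/∂x = 30*y
∂G₁/∂y = 6
Scalar curl = 30*y - 6
At (-3, -1): -36.

-36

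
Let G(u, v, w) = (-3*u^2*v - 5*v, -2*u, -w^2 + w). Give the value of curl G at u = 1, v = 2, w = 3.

(0, 0, 6)

(∇×G)₁ = ∂G₃/∂v − ∂G₂/∂w = 0
(∇×G)₂ = ∂G₁/∂w − ∂G₃/∂u = 0
(∇×G)₃ = ∂G₂/∂u − ∂G₁/∂v = 3*u^2 + 3
∇×G = (0, 0, 3*u^2 + 3)
At (1, 2, 3): (0, 0, 6).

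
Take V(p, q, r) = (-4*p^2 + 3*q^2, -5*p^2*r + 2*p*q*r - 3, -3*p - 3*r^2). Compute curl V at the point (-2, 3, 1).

(32, 3, 8)

(∇×V)₁ = ∂V₃/∂q − ∂V₂/∂r = 5*p^2 - 2*p*q
(∇×V)₂ = ∂V₁/∂r − ∂V₃/∂p = 3
(∇×V)₃ = ∂V₂/∂p − ∂V₁/∂q = -10*p*r + 2*q*r - 6*q
∇×V = (5*p^2 - 2*p*q, 3, -10*p*r + 2*q*r - 6*q)
At (-2, 3, 1): (32, 3, 8).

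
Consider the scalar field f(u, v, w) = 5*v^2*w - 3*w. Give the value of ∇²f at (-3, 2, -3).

-30

∂²f/∂u² = 0
∂²f/∂v² = 10*w
∂²f/∂w² = 0
∇²f = 10*w
At (-3, 2, -3): -30.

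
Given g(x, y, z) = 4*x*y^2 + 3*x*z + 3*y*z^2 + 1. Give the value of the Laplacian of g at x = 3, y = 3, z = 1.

∂²g/∂x² = 0
∂²g/∂y² = 8*x
∂²g/∂z² = 6*y
∇²g = 8*x + 6*y
At (3, 3, 1): 42.

42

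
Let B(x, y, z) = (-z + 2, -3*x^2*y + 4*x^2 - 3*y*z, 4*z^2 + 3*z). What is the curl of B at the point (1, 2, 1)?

(6, -1, -4)

(∇×B)₁ = ∂B₃/∂y − ∂B₂/∂z = 3*y
(∇×B)₂ = ∂B₁/∂z − ∂B₃/∂x = -1
(∇×B)₃ = ∂B₂/∂x − ∂B₁/∂y = -6*x*y + 8*x
∇×B = (3*y, -1, -6*x*y + 8*x)
At (1, 2, 1): (6, -1, -4).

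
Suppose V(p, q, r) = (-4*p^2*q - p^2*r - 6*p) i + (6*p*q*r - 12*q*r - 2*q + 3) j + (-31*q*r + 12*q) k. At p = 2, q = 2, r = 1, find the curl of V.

(∇×V)₁ = ∂V₃/∂q − ∂V₂/∂r = -6*p*q + 12*q - 31*r + 12
(∇×V)₂ = ∂V₁/∂r − ∂V₃/∂p = -p^2
(∇×V)₃ = ∂V₂/∂p − ∂V₁/∂q = 4*p^2 + 6*q*r
∇×V = (-6*p*q + 12*q - 31*r + 12, -p^2, 4*p^2 + 6*q*r)
At (2, 2, 1): (-19, -4, 28).

(-19, -4, 28)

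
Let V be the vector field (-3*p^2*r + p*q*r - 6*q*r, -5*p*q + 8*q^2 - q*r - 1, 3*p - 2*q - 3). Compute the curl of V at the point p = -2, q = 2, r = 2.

(0, -31, 6)

(∇×V)₁ = ∂V₃/∂q − ∂V₂/∂r = q - 2
(∇×V)₂ = ∂V₁/∂r − ∂V₃/∂p = -3*p^2 + p*q - 6*q - 3
(∇×V)₃ = ∂V₂/∂p − ∂V₁/∂q = -p*r - 5*q + 6*r
∇×V = (q - 2, -3*p^2 + p*q - 6*q - 3, -p*r - 5*q + 6*r)
At (-2, 2, 2): (0, -31, 6).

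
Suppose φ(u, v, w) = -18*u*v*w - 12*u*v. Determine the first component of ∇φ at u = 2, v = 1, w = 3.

(∇φ)_1 = ∂φ/∂u = -18*v*w - 12*v
At (2, 1, 3): -66.

-66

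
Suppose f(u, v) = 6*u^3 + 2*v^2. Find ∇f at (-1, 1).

∂f/∂u = 18*u^2
∂f/∂v = 4*v
∇f = (18*u^2, 4*v)
At (-1, 1): (18, 4).

(18, 4)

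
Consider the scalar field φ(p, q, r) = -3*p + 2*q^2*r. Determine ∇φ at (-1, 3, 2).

(-3, 24, 18)

∂φ/∂p = -3
∂φ/∂q = 4*q*r
∂φ/∂r = 2*q^2
∇φ = (-3, 4*q*r, 2*q^2)
At (-1, 3, 2): (-3, 24, 18).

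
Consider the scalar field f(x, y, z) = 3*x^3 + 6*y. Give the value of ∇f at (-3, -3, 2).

(81, 6, 0)

∂f/∂x = 9*x^2
∂f/∂y = 6
∂f/∂z = 0
∇f = (9*x^2, 6, 0)
At (-3, -3, 2): (81, 6, 0).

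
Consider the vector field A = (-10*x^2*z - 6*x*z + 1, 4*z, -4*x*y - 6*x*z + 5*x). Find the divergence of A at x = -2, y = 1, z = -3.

-90

∂A₁/∂x = -20*x*z - 6*z
∂A₂/∂y = 0
∂A₃/∂z = -6*x
∇·A = -20*x*z - 6*x - 6*z
At (-2, 1, -3): -90.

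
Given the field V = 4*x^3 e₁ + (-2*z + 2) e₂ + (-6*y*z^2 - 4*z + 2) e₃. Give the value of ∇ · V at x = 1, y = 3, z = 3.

∂V₁/∂x = 12*x^2
∂V₂/∂y = 0
∂V₃/∂z = -12*y*z - 4
∇·V = 12*x^2 - 12*y*z - 4
At (1, 3, 3): -100.

-100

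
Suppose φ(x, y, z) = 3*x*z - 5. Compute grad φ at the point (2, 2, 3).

∂φ/∂x = 3*z
∂φ/∂y = 0
∂φ/∂z = 3*x
∇φ = (3*z, 0, 3*x)
At (2, 2, 3): (9, 0, 6).

(9, 0, 6)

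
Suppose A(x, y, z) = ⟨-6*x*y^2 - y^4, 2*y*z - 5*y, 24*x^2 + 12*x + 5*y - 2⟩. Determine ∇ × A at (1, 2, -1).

(1, -60, 56)

(∇×A)₁ = ∂A₃/∂y − ∂A₂/∂z = -2*y + 5
(∇×A)₂ = ∂A₁/∂z − ∂A₃/∂x = -48*x - 12
(∇×A)₃ = ∂A₂/∂x − ∂A₁/∂y = 12*x*y + 4*y^3
∇×A = (-2*y + 5, -48*x - 12, 12*x*y + 4*y^3)
At (1, 2, -1): (1, -60, 56).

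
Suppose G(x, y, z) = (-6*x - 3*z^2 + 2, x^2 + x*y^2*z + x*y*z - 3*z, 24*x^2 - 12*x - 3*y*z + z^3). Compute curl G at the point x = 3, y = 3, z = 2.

(∇×G)₁ = ∂G₃/∂y − ∂G₂/∂z = -x*y^2 - x*y - 3*z + 3
(∇×G)₂ = ∂G₁/∂z − ∂G₃/∂x = -48*x - 6*z + 12
(∇×G)₃ = ∂G₂/∂x − ∂G₁/∂y = 2*x + y^2*z + y*z
∇×G = (-x*y^2 - x*y - 3*z + 3, -48*x - 6*z + 12, 2*x + y^2*z + y*z)
At (3, 3, 2): (-39, -144, 30).

(-39, -144, 30)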